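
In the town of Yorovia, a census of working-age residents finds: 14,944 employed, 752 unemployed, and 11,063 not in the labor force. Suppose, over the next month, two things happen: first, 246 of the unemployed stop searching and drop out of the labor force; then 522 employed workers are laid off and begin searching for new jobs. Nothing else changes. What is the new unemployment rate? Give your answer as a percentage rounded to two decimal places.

New unemployment rate ≈ 6.65%.

Initially, labor force = 14,944 + 752 = 15,696, so u = 752/15,696 = 4.79%.
After the first change, unemployed and labor force both fall by 246 → E = 14,944, U = 506, labor force = 15,450.
After the second change, employed falls and unemployed rises by 522; labor force unchanged → E = 14,422, U = 1,028, labor force = 15,450.
New unemployment rate = 1,028 / 15,450 = 6.65%.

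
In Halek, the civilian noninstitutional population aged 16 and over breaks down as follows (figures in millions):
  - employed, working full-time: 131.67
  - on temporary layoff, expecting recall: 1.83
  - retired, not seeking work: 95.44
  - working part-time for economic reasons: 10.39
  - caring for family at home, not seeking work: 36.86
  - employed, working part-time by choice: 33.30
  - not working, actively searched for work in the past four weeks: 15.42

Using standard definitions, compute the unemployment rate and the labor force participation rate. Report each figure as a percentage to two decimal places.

Unemployment rate ≈ 8.96%; labor force participation rate ≈ 59.28%.

Employed = 131.67 + 10.39 + 33.30 = 175.36 million (anyone who worked, including part-time for economic reasons, counts as employed).
Unemployed = 1.83 + 15.42 = 17.25 million (jobless and actively searching, or on temporary layoff).
Labor force = 175.36 + 17.25 = 192.61 million.
Not in labor force = 95.44 + 36.86 = 132.30 million (those not working and not actively searching are outside the labor force).
Civilian working-age population = 192.61 + 132.30 = 324.91 million.
Unemployment rate = 17.25 / 192.61 = 8.96%.
Labor force participation rate = 192.61 / 324.91 = 59.28%.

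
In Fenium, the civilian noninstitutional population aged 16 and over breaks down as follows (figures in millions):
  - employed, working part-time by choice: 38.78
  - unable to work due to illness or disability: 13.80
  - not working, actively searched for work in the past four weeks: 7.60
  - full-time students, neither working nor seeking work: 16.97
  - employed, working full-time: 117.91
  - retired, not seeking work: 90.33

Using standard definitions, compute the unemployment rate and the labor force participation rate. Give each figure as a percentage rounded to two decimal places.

Unemployment rate ≈ 4.63%; labor force participation rate ≈ 57.57%.

Employed = 38.78 + 117.91 = 156.69 million.
Unemployed = 7.60 million.
Labor force = 156.69 + 7.60 = 164.29 million.
Not in labor force = 13.80 + 16.97 + 90.33 = 121.10 million (those not working and not actively searching are outside the labor force).
Civilian working-age population = 164.29 + 121.10 = 285.39 million.
Unemployment rate = 7.60 / 164.29 = 4.63%.
Labor force participation rate = 164.29 / 285.39 = 57.57%.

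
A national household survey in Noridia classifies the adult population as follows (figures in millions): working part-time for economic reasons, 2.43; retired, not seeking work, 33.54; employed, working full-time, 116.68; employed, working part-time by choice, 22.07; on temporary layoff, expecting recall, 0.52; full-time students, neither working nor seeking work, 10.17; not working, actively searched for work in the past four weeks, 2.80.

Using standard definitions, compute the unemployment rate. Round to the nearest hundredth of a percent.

Unemployment rate ≈ 2.30%.

Employed = 2.43 + 116.68 + 22.07 = 141.18 million (anyone who worked, including part-time for economic reasons, counts as employed).
Unemployed = 0.52 + 2.80 = 3.32 million (jobless and actively searching, or on temporary layoff).
Labor force = 141.18 + 3.32 = 144.50 million.
Unemployment rate = 3.32 / 144.50 = 2.30%.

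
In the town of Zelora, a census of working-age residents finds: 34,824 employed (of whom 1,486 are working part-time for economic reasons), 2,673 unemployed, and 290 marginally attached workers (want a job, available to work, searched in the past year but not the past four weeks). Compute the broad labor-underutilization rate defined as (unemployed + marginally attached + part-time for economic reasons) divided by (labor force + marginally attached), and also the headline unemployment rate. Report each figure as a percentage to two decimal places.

Labor force = 34,824 + 2,673 = 37,497.
Numerator = 2,673 + 290 + 1,486 = 4,449.
Denominator = 37,497 + 290 = 37,787.
Broad rate = 4,449 / 37,787 = 11.77%.
Headline unemployment rate = 2,673 / 37,497 = 7.13%.

Broad underutilization rate ≈ 11.77%; headline unemployment rate ≈ 7.13%.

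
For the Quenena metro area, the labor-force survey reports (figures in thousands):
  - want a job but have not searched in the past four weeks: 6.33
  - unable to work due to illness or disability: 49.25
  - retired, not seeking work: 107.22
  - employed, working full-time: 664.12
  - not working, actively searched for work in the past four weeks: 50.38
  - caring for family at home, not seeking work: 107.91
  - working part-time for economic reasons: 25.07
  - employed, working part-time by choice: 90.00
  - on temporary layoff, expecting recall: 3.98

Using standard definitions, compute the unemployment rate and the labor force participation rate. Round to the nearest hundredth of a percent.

Unemployment rate ≈ 6.52%; labor force participation rate ≈ 75.48%.

Employed = 664.12 + 25.07 + 90.00 = 779.19 thousand (anyone who worked, including part-time for economic reasons, counts as employed).
Unemployed = 50.38 + 3.98 = 54.36 thousand (jobless and actively searching, or on temporary layoff).
Labor force = 779.19 + 54.36 = 833.55 thousand.
Not in labor force = 6.33 + 49.25 + 107.22 + 107.91 = 270.71 thousand (those not working and not actively searching are outside the labor force — including those who want a job but have given up searching).
Civilian working-age population = 833.55 + 270.71 = 1,104.26 thousand.
Unemployment rate = 54.36 / 833.55 = 6.52%.
Labor force participation rate = 833.55 / 1,104.26 = 75.48%.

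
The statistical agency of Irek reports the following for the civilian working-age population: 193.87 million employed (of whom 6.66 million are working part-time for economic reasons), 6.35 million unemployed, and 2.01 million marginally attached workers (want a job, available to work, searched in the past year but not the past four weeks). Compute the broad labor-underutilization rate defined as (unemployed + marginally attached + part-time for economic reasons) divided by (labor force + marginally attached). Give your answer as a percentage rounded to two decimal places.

Broad underutilization rate ≈ 7.43%.

Labor force = 193.87 + 6.35 = 200.22 million.
Numerator = 6.35 + 2.01 + 6.66 = 15.02 million.
Denominator = 200.22 + 2.01 = 202.23 million.
Broad rate = 15.02 / 202.23 = 7.43%.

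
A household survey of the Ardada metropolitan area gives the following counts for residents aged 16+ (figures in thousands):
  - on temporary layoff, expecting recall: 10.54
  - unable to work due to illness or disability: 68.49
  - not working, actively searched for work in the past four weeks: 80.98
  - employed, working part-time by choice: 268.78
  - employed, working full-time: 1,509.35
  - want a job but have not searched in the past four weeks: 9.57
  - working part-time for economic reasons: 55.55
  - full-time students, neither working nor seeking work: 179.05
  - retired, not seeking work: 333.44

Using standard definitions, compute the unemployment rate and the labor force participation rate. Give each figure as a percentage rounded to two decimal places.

Unemployment rate ≈ 4.75%; labor force participation rate ≈ 76.53%.

Employed = 268.78 + 1,509.35 + 55.55 = 1,833.68 thousand (anyone who worked, including part-time for economic reasons, counts as employed).
Unemployed = 10.54 + 80.98 = 91.52 thousand (jobless and actively searching, or on temporary layoff).
Labor force = 1,833.68 + 91.52 = 1,925.20 thousand.
Not in labor force = 68.49 + 9.57 + 179.05 + 333.44 = 590.55 thousand (those not working and not actively searching are outside the labor force — including those who want a job but have given up searching).
Civilian working-age population = 1,925.20 + 590.55 = 2,515.75 thousand.
Unemployment rate = 91.52 / 1,925.20 = 4.75%.
Labor force participation rate = 1,925.20 / 2,515.75 = 76.53%.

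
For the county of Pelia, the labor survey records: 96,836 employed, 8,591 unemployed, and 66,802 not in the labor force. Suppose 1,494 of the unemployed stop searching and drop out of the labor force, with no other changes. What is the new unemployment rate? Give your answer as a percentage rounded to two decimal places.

Initially, labor force = 96,836 + 8,591 = 105,427, so u = 8,591/105,427 = 8.15%.
After the change, unemployed and labor force both fall by 1,494 → E = 96,836, U = 7,097, labor force = 103,933.
New unemployment rate = 7,097 / 103,933 = 6.83%.

New unemployment rate ≈ 6.83%.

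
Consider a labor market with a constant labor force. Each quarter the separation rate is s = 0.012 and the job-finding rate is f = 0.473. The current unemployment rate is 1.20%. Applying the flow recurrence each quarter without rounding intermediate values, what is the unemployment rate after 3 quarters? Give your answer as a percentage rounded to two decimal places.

With a fixed labor force, u_{t+1} = u_t + s·(1−u_t) − f·u_t = u_t·(1−s−f) + s.
Here 1−s−f = 0.515 and s = 0.012.
u_1 = 0.012000 × 0.515 + 0.012 = 0.018180.
u_2 = 0.018180 × 0.515 + 0.012 = 0.021363.
u_3 = 0.021363 × 0.515 + 0.012 = 0.023002.

Unemployment rate after three quarters ≈ 2.30%.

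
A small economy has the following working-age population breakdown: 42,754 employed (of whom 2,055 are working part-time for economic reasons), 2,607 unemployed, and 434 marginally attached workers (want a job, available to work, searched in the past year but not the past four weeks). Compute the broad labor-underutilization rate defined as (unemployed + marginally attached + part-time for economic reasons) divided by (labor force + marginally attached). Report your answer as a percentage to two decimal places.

Labor force = 42,754 + 2,607 = 45,361.
Numerator = 2,607 + 434 + 2,055 = 5,096.
Denominator = 45,361 + 434 = 45,795.
Broad rate = 5,096 / 45,795 = 11.13%.

Broad underutilization rate ≈ 11.13%.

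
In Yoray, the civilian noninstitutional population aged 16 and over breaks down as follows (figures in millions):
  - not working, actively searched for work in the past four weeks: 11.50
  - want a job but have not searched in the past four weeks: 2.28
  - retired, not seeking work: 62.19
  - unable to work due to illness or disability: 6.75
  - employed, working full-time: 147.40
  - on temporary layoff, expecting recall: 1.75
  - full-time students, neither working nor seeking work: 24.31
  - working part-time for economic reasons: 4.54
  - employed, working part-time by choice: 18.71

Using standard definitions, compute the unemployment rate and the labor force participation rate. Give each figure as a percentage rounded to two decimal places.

Unemployment rate ≈ 7.21%; labor force participation rate ≈ 65.81%.

Employed = 147.40 + 4.54 + 18.71 = 170.65 million (anyone who worked, including part-time for economic reasons, counts as employed).
Unemployed = 11.50 + 1.75 = 13.25 million (jobless and actively searching, or on temporary layoff).
Labor force = 170.65 + 13.25 = 183.90 million.
Not in labor force = 2.28 + 62.19 + 6.75 + 24.31 = 95.53 million (those not working and not actively searching are outside the labor force — including those who want a job but have given up searching).
Civilian working-age population = 183.90 + 95.53 = 279.43 million.
Unemployment rate = 13.25 / 183.90 = 7.21%.
Labor force participation rate = 183.90 / 279.43 = 65.81%.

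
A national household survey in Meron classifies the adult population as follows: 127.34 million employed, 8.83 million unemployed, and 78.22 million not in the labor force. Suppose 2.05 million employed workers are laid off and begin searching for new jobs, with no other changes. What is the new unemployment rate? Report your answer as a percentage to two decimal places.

New unemployment rate ≈ 7.99%.

Initially, labor force = 127.34 + 8.83 = 136.17 million, so u = 8.83/136.17 = 6.48%.
After the change, employed falls and unemployed rises by 2.05; labor force unchanged → E = 125.29, U = 10.88, labor force = 136.17 million.
New unemployment rate = 10.88 / 136.17 = 7.99%.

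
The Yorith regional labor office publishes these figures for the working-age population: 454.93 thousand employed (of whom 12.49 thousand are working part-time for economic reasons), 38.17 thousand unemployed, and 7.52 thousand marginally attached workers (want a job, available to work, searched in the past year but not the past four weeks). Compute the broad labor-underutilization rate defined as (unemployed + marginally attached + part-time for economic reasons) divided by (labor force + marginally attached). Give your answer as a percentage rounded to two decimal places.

Broad underutilization rate ≈ 11.62%.

Labor force = 454.93 + 38.17 = 493.10 thousand.
Numerator = 38.17 + 7.52 + 12.49 = 58.18 thousand.
Denominator = 493.10 + 7.52 = 500.62 thousand.
Broad rate = 58.18 / 500.62 = 11.62%.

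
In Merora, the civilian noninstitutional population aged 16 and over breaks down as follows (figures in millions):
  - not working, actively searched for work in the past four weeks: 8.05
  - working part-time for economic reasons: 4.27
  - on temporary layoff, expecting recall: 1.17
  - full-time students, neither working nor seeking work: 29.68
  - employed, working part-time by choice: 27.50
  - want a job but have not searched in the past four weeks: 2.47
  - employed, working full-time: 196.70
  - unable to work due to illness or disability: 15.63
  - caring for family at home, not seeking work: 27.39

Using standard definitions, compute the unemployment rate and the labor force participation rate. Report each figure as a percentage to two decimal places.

Unemployment rate ≈ 3.88%; labor force participation rate ≈ 75.97%.

Employed = 4.27 + 27.50 + 196.70 = 228.47 million (anyone who worked, including part-time for economic reasons, counts as employed).
Unemployed = 8.05 + 1.17 = 9.22 million (jobless and actively searching, or on temporary layoff).
Labor force = 228.47 + 9.22 = 237.69 million.
Not in labor force = 29.68 + 2.47 + 15.63 + 27.39 = 75.17 million (those not working and not actively searching are outside the labor force — including those who want a job but have given up searching).
Civilian working-age population = 237.69 + 75.17 = 312.86 million.
Unemployment rate = 9.22 / 237.69 = 3.88%.
Labor force participation rate = 237.69 / 312.86 = 75.97%.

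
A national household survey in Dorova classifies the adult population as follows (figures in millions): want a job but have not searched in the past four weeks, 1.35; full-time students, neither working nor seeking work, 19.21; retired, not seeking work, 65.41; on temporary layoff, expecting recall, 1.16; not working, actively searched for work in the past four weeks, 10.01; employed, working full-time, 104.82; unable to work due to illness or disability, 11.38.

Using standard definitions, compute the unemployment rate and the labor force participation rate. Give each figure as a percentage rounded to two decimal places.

Unemployment rate ≈ 9.63%; labor force participation rate ≈ 54.37%.

Employed = 104.82 million.
Unemployed = 1.16 + 10.01 = 11.17 million (jobless and actively searching, or on temporary layoff).
Labor force = 104.82 + 11.17 = 115.99 million.
Not in labor force = 1.35 + 19.21 + 65.41 + 11.38 = 97.35 million (those not working and not actively searching are outside the labor force — including those who want a job but have given up searching).
Civilian working-age population = 115.99 + 97.35 = 213.34 million.
Unemployment rate = 11.17 / 115.99 = 9.63%.
Labor force participation rate = 115.99 / 213.34 = 54.37%.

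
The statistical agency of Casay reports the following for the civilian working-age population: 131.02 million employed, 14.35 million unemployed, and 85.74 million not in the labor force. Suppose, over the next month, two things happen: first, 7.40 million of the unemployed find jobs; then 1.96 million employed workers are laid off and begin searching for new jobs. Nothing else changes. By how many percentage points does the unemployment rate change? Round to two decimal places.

The unemployment rate changes by −3.74 percentage points.

Initially, labor force = 131.02 + 14.35 = 145.37 million, so u = 14.35/145.37 = 9.87%.
After the first change, unemployed falls and employed rises by 7.40; labor force unchanged → E = 138.42, U = 6.95, labor force = 145.37 million.
After the second change, employed falls and unemployed rises by 1.96; labor force unchanged → E = 136.46, U = 8.91, labor force = 145.37 million.
New unemployment rate = 8.91 / 145.37 = 6.13%.
Change = 6.13% − 9.87% = −3.74 percentage points.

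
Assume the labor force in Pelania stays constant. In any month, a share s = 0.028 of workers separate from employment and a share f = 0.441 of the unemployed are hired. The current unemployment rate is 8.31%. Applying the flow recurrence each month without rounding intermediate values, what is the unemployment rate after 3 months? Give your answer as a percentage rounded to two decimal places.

Unemployment rate after three months ≈ 6.32%.

With a fixed labor force, u_{t+1} = u_t + s·(1−u_t) − f·u_t = u_t·(1−s−f) + s.
Here 1−s−f = 0.531 and s = 0.028.
u_1 = 0.083100 × 0.531 + 0.028 = 0.072126.
u_2 = 0.072126 × 0.531 + 0.028 = 0.066299.
u_3 = 0.066299 × 0.531 + 0.028 = 0.063205.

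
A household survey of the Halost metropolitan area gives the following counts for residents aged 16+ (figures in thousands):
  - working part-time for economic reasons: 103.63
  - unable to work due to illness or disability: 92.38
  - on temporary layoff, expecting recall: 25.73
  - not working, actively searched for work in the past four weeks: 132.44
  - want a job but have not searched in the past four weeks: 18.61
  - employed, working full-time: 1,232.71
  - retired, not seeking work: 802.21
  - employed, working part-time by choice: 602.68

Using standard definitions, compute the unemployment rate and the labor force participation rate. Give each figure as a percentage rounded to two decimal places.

Unemployment rate ≈ 7.54%; labor force participation rate ≈ 69.67%.

Employed = 103.63 + 1,232.71 + 602.68 = 1,939.02 thousand (anyone who worked, including part-time for economic reasons, counts as employed).
Unemployed = 25.73 + 132.44 = 158.17 thousand (jobless and actively searching, or on temporary layoff).
Labor force = 1,939.02 + 158.17 = 2,097.19 thousand.
Not in labor force = 92.38 + 18.61 + 802.21 = 913.20 thousand (those not working and not actively searching are outside the labor force — including those who want a job but have given up searching).
Civilian working-age population = 2,097.19 + 913.20 = 3,010.39 thousand.
Unemployment rate = 158.17 / 2,097.19 = 7.54%.
Labor force participation rate = 2,097.19 / 3,010.39 = 69.67%.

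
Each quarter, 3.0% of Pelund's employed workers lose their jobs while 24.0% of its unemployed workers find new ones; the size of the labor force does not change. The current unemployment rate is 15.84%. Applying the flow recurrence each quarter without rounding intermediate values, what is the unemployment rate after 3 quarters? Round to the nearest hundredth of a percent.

Unemployment rate after three quarters ≈ 12.95%.

With a fixed labor force, u_{t+1} = u_t + s·(1−u_t) − f·u_t = u_t·(1−s−f) + s.
Here 1−s−f = 0.730 and s = 0.030.
u_1 = 0.158400 × 0.730 + 0.030 = 0.145632.
u_2 = 0.145632 × 0.730 + 0.030 = 0.136311.
u_3 = 0.136311 × 0.730 + 0.030 = 0.129507.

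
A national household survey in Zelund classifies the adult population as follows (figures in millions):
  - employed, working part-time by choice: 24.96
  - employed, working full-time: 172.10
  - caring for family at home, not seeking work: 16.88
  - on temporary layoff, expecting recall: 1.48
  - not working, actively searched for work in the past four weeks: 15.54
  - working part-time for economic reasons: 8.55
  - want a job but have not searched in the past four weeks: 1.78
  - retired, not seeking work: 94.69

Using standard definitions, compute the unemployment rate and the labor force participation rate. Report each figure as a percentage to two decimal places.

Employed = 24.96 + 172.10 + 8.55 = 205.61 million (anyone who worked, including part-time for economic reasons, counts as employed).
Unemployed = 1.48 + 15.54 = 17.02 million (jobless and actively searching, or on temporary layoff).
Labor force = 205.61 + 17.02 = 222.63 million.
Not in labor force = 16.88 + 1.78 + 94.69 = 113.35 million (those not working and not actively searching are outside the labor force — including those who want a job but have given up searching).
Civilian working-age population = 222.63 + 113.35 = 335.98 million.
Unemployment rate = 17.02 / 222.63 = 7.64%.
Labor force participation rate = 222.63 / 335.98 = 66.26%.

Unemployment rate ≈ 7.64%; labor force participation rate ≈ 66.26%.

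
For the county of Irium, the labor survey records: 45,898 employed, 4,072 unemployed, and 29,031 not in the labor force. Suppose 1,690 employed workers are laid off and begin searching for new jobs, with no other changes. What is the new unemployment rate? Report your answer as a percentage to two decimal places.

New unemployment rate ≈ 11.53%.

Initially, labor force = 45,898 + 4,072 = 49,970, so u = 4,072/49,970 = 8.15%.
After the change, employed falls and unemployed rises by 1,690; labor force unchanged → E = 44,208, U = 5,762, labor force = 49,970.
New unemployment rate = 5,762 / 49,970 = 11.53%.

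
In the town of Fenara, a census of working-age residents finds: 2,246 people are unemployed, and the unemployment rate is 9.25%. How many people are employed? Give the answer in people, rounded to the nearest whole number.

Labor force = U / u = 2,246 / 0.0925 ≈ 24,281.
Employed = labor force − unemployed = 24,281 − 2,246 = 22,035.

About 22,035 are employed.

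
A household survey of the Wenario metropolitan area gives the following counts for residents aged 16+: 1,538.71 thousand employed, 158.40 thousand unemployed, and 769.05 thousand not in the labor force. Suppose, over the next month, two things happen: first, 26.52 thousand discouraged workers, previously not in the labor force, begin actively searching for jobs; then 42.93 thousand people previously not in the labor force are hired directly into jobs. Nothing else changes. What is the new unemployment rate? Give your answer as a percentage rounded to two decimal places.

New unemployment rate ≈ 10.47%.

Initially, labor force = 1,538.71 + 158.40 = 1,697.11 thousand, so u = 158.40/1,697.11 = 9.33%.
After the first change, unemployed and labor force both rise by 26.52 → E = 1,538.71, U = 184.92, labor force = 1,723.63 thousand.
After the second change, employed and labor force both rise by 42.93; unemployed unchanged → E = 1,581.64, U = 184.92, labor force = 1,766.56 thousand.
New unemployment rate = 184.92 / 1,766.56 = 10.47%.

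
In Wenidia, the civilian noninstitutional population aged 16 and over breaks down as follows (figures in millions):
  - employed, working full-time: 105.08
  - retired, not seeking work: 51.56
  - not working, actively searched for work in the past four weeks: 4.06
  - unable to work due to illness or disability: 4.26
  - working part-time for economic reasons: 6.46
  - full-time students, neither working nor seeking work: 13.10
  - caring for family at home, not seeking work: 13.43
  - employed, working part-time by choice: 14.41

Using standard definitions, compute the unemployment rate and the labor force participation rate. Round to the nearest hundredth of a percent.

Employed = 105.08 + 6.46 + 14.41 = 125.95 million (anyone who worked, including part-time for economic reasons, counts as employed).
Unemployed = 4.06 million.
Labor force = 125.95 + 4.06 = 130.01 million.
Not in labor force = 51.56 + 4.26 + 13.10 + 13.43 = 82.35 million (those not working and not actively searching are outside the labor force).
Civilian working-age population = 130.01 + 82.35 = 212.36 million.
Unemployment rate = 4.06 / 130.01 = 3.12%.
Labor force participation rate = 130.01 / 212.36 = 61.22%.

Unemployment rate ≈ 3.12%; labor force participation rate ≈ 61.22%.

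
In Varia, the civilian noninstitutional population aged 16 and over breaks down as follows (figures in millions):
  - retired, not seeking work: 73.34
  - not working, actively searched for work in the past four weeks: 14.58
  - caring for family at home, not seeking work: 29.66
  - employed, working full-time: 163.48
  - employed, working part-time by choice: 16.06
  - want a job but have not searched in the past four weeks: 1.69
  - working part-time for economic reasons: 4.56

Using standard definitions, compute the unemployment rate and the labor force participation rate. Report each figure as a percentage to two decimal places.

Employed = 163.48 + 16.06 + 4.56 = 184.10 million (anyone who worked, including part-time for economic reasons, counts as employed).
Unemployed = 14.58 million.
Labor force = 184.10 + 14.58 = 198.68 million.
Not in labor force = 73.34 + 29.66 + 1.69 = 104.69 million (those not working and not actively searching are outside the labor force — including those who want a job but have given up searching).
Civilian working-age population = 198.68 + 104.69 = 303.37 million.
Unemployment rate = 14.58 / 198.68 = 7.34%.
Labor force participation rate = 198.68 / 303.37 = 65.49%.

Unemployment rate ≈ 7.34%; labor force participation rate ≈ 65.49%.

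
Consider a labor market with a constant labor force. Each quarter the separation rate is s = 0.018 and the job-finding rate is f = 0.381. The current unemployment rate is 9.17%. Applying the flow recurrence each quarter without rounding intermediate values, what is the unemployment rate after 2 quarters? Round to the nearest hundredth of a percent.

With a fixed labor force, u_{t+1} = u_t + s·(1−u_t) − f·u_t = u_t·(1−s−f) + s.
Here 1−s−f = 0.601 and s = 0.018.
u_1 = 0.091700 × 0.601 + 0.018 = 0.073112.
u_2 = 0.073112 × 0.601 + 0.018 = 0.061940.

Unemployment rate after two quarters ≈ 6.19%.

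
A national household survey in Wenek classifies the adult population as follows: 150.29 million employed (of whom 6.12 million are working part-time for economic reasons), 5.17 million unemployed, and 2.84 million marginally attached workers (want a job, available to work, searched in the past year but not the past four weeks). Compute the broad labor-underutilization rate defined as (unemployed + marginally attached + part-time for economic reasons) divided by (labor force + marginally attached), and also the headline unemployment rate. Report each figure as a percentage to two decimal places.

Labor force = 150.29 + 5.17 = 155.46 million.
Numerator = 5.17 + 2.84 + 6.12 = 14.13 million.
Denominator = 155.46 + 2.84 = 158.30 million.
Broad rate = 14.13 / 158.30 = 8.93%.
Headline unemployment rate = 5.17 / 155.46 = 3.33%.

Broad underutilization rate ≈ 8.93%; headline unemployment rate ≈ 3.33%.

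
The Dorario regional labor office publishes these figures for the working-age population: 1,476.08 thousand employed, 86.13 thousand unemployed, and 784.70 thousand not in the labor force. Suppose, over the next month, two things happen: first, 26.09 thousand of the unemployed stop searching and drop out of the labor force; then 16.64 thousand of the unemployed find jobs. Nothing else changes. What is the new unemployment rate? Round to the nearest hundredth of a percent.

New unemployment rate ≈ 2.83%.

Initially, labor force = 1,476.08 + 86.13 = 1,562.21 thousand, so u = 86.13/1,562.21 = 5.51%.
After the first change, unemployed and labor force both fall by 26.09 → E = 1,476.08, U = 60.04, labor force = 1,536.12 thousand.
After the second change, unemployed falls and employed rises by 16.64; labor force unchanged → E = 1,492.72, U = 43.40, labor force = 1,536.12 thousand.
New unemployment rate = 43.40 / 1,536.12 = 2.83%.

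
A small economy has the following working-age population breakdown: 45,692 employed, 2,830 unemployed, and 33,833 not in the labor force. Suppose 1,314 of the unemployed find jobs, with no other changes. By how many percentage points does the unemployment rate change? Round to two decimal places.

Initially, labor force = 45,692 + 2,830 = 48,522, so u = 2,830/48,522 = 5.83%.
After the change, unemployed falls and employed rises by 1,314; labor force unchanged → E = 47,006, U = 1,516, labor force = 48,522.
New unemployment rate = 1,516 / 48,522 = 3.12%.
Change = 3.12% − 5.83% = −2.71 percentage points.

The unemployment rate changes by −2.71 percentage points.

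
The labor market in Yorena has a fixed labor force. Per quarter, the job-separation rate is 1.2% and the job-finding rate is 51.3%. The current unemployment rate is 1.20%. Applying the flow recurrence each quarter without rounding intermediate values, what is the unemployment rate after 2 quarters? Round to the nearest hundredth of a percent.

With a fixed labor force, u_{t+1} = u_t + s·(1−u_t) − f·u_t = u_t·(1−s−f) + s.
Here 1−s−f = 0.475 and s = 0.012.
u_1 = 0.012000 × 0.475 + 0.012 = 0.017700.
u_2 = 0.017700 × 0.475 + 0.012 = 0.020408.

Unemployment rate after two quarters ≈ 2.04%.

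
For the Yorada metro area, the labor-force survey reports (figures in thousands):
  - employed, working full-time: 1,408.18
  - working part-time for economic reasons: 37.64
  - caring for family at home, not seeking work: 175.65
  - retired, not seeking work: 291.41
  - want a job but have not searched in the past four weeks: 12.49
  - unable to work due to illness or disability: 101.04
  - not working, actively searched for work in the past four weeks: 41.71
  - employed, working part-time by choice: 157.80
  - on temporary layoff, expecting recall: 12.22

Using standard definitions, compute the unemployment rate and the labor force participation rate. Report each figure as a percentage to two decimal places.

Unemployment rate ≈ 3.25%; labor force participation rate ≈ 74.06%.

Employed = 1,408.18 + 37.64 + 157.80 = 1,603.62 thousand (anyone who worked, including part-time for economic reasons, counts as employed).
Unemployed = 41.71 + 12.22 = 53.93 thousand (jobless and actively searching, or on temporary layoff).
Labor force = 1,603.62 + 53.93 = 1,657.55 thousand.
Not in labor force = 175.65 + 291.41 + 12.49 + 101.04 = 580.59 thousand (those not working and not actively searching are outside the labor force — including those who want a job but have given up searching).
Civilian working-age population = 1,657.55 + 580.59 = 2,238.14 thousand.
Unemployment rate = 53.93 / 1,657.55 = 3.25%.
Labor force participation rate = 1,657.55 / 2,238.14 = 74.06%.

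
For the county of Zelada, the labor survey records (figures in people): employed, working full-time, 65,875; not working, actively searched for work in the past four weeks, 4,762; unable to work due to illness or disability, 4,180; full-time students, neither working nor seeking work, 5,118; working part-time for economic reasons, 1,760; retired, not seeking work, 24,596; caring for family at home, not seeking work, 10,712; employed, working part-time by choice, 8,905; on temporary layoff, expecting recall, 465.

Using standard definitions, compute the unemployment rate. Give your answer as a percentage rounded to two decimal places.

Unemployment rate ≈ 6.39%.

Employed = 65,875 + 1,760 + 8,905 = 76,540 (anyone who worked, including part-time for economic reasons, counts as employed).
Unemployed = 4,762 + 465 = 5,227 (jobless and actively searching, or on temporary layoff).
Labor force = 76,540 + 5,227 = 81,767.
Unemployment rate = 5,227 / 81,767 = 6.39%.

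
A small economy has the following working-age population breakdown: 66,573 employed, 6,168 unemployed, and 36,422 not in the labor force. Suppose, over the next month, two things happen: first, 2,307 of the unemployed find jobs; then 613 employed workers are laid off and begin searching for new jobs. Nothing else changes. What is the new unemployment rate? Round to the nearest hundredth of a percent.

Initially, labor force = 66,573 + 6,168 = 72,741, so u = 6,168/72,741 = 8.48%.
After the first change, unemployed falls and employed rises by 2,307; labor force unchanged → E = 68,880, U = 3,861, labor force = 72,741.
After the second change, employed falls and unemployed rises by 613; labor force unchanged → E = 68,267, U = 4,474, labor force = 72,741.
New unemployment rate = 4,474 / 72,741 = 6.15%.

New unemployment rate ≈ 6.15%.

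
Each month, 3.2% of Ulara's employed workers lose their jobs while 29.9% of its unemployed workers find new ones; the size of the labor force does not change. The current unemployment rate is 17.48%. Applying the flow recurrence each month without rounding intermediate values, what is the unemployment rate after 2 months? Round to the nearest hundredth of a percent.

Unemployment rate after two months ≈ 13.16%.

With a fixed labor force, u_{t+1} = u_t + s·(1−u_t) − f·u_t = u_t·(1−s−f) + s.
Here 1−s−f = 0.669 and s = 0.032.
u_1 = 0.174800 × 0.669 + 0.032 = 0.148941.
u_2 = 0.148941 × 0.669 + 0.032 = 0.131642.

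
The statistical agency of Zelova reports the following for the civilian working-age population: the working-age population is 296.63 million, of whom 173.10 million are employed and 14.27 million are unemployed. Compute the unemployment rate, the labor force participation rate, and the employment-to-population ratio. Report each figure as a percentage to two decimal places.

Unemployment rate ≈ 7.62%; labor force participation rate ≈ 63.17%; employment-population ratio ≈ 58.36%.

Labor force = employed + unemployed = 173.10 + 14.27 = 187.37 million.
Unemployment rate = 14.27 / 187.37 = 7.62%.
Labor force participation rate = 187.37 / 296.63 = 63.17%.
Employment-population ratio = 173.10 / 296.63 = 58.36%.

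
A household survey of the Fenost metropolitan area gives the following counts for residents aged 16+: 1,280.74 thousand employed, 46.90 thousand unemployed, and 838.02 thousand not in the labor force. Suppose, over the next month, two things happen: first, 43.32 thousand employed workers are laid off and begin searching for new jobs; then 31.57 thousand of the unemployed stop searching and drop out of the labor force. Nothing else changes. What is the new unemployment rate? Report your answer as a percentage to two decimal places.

Initially, labor force = 1,280.74 + 46.90 = 1,327.64 thousand, so u = 46.90/1,327.64 = 3.53%.
After the first change, employed falls and unemployed rises by 43.32; labor force unchanged → E = 1,237.42, U = 90.22, labor force = 1,327.64 thousand.
After the second change, unemployed and labor force both fall by 31.57 → E = 1,237.42, U = 58.65, labor force = 1,296.07 thousand.
New unemployment rate = 58.65 / 1,296.07 = 4.53%.

New unemployment rate ≈ 4.53%.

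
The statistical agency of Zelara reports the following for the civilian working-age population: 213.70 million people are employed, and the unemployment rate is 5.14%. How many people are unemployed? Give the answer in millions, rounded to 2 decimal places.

Let U be the number unemployed. The labor force is E + U, and U/(E+U) = 0.0514.
So U = 0.0514 × 213.70 / (1 − 0.0514) = 10.9842 / 0.9486 ≈ 11.58 million.

About 11.58 million are unemployed.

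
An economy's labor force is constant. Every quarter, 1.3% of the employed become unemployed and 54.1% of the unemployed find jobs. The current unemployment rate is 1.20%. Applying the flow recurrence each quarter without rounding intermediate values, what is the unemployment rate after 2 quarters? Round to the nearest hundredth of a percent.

With a fixed labor force, u_{t+1} = u_t + s·(1−u_t) − f·u_t = u_t·(1−s−f) + s.
Here 1−s−f = 0.446 and s = 0.013.
u_1 = 0.012000 × 0.446 + 0.013 = 0.018352.
u_2 = 0.018352 × 0.446 + 0.013 = 0.021185.

Unemployment rate after two quarters ≈ 2.12%.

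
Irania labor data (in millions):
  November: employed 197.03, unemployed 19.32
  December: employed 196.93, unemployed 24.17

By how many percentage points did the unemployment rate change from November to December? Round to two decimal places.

November: labor force = 197.03 + 19.32 = 216.35; u = 19.32/216.35 = 8.93%.
December: labor force = 196.93 + 24.17 = 221.10; u = 24.17/221.10 = 10.93%.
Change = 10.93% − 8.93% = +2.00 pp.

The unemployment rate changed by +2.00 percentage points.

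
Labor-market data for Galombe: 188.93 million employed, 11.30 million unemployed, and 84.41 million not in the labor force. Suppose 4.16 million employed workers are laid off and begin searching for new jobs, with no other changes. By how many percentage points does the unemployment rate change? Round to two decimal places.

The unemployment rate changes by +2.08 percentage points.

Initially, labor force = 188.93 + 11.30 = 200.23 million, so u = 11.30/200.23 = 5.64%.
After the change, employed falls and unemployed rises by 4.16; labor force unchanged → E = 184.77, U = 15.46, labor force = 200.23 million.
New unemployment rate = 15.46 / 200.23 = 7.72%.
Change = 7.72% − 5.64% = +2.08 percentage points.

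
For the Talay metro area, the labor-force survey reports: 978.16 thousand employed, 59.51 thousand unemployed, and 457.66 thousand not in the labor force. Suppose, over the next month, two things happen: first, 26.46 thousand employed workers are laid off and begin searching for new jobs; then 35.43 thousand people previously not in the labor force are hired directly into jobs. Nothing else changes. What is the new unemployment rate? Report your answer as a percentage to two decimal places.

Initially, labor force = 978.16 + 59.51 = 1,037.67 thousand, so u = 59.51/1,037.67 = 5.73%.
After the first change, employed falls and unemployed rises by 26.46; labor force unchanged → E = 951.70, U = 85.97, labor force = 1,037.67 thousand.
After the second change, employed and labor force both rise by 35.43; unemployed unchanged → E = 987.13, U = 85.97, labor force = 1,073.10 thousand.
New unemployment rate = 85.97 / 1,073.10 = 8.01%.

New unemployment rate ≈ 8.01%.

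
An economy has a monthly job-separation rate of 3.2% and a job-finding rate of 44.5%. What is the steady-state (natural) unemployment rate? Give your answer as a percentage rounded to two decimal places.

Steady-state unemployment rate ≈ 6.71%.

At steady state the flows balance: s·E = f·U, so U/(E+U) = s/(s+f).
u* = 3.2 / (3.2 + 44.5) = 3.2 / 47.70 = 6.71%.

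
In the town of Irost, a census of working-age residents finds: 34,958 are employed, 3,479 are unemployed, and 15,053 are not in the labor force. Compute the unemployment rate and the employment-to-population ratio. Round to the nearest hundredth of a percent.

Unemployment rate ≈ 9.05%; employment-population ratio ≈ 65.35%.

Labor force = employed + unemployed = 34,958 + 3,479 = 38,437.
Working-age population = 38,437 + 15,053 = 53,490.
Unemployment rate = 3,479 / 38,437 = 9.05%.
Employment-population ratio = 34,958 / 53,490 = 65.35%.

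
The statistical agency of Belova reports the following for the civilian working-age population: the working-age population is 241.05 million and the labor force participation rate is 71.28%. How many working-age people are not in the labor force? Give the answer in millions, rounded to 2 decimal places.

Share not in the labor force = 1 − 0.7128 = 0.2872.
Not in labor force = 0.2872 × 241.05 ≈ 69.23 million.

About 69.23 million are not in the labor force.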